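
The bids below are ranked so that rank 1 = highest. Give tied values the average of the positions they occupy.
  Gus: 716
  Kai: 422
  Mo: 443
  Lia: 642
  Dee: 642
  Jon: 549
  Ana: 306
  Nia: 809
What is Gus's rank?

Sorted (descending): 809, 716, 642, 642, 549, 443, 422, 306
The 2 values of 642 occupy positions 3–4 → average rank (3+4)/2 = 3.5.
Gus has value 716 → rank 2.

2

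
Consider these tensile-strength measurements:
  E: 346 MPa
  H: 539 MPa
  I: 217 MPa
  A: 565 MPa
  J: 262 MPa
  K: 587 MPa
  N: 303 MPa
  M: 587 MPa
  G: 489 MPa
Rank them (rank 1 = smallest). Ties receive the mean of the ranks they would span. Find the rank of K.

8.5

Sorted (ascending): 217, 262, 303, 346, 489, 539, 565, 587, 587
The 2 values of 587 occupy positions 8–9 → average rank (8+9)/2 = 8.5.
K has value 587 MPa → rank 8.5.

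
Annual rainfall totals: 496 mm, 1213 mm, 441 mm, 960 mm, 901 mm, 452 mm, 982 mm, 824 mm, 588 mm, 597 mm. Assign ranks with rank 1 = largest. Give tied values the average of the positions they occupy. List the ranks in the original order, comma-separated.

Sorted (descending): 1213, 982, 960, 901, 824, 597, 588, 496, 452, 441
No ties — each value takes its position as its rank.

8, 1, 10, 3, 4, 9, 2, 5, 7, 6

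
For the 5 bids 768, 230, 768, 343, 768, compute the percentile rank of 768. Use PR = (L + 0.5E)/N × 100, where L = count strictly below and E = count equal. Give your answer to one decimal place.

70.0

N = 5.
Strictly below 768: 2. Equal to 768: 3.
PR = (2 + 0.5·3)/5 × 100 = 70.0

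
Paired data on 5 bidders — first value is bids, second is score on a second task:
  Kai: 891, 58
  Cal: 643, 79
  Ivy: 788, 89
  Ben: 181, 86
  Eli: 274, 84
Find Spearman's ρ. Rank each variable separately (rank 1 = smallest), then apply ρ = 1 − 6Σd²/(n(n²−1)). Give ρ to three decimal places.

Ranks of variable 1: 5, 3, 4, 1, 2
Ranks of variable 2: 1, 2, 5, 4, 3
d = r₁ − r₂: 4, 1, -1, -3, -1
d²: 16, 1, 1, 9, 1; Σd² = 28
ρ = 1 − 6·28/(5·24) = 1 − 168/120 = -0.400

-0.400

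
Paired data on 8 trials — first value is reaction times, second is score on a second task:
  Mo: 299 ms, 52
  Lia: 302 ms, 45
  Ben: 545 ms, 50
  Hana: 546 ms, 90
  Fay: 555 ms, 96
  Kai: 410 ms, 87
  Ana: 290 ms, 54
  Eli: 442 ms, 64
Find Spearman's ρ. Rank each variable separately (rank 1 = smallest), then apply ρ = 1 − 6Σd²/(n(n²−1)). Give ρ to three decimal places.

0.595

Ranks of variable 1: 2, 3, 6, 7, 8, 4, 1, 5
Ranks of variable 2: 3, 1, 2, 7, 8, 6, 4, 5
d = r₁ − r₂: -1, 2, 4, 0, 0, -2, -3, 0
d²: 1, 4, 16, 0, 0, 4, 9, 0; Σd² = 34
ρ = 1 − 6·34/(8·63) = 1 − 204/504 = 0.595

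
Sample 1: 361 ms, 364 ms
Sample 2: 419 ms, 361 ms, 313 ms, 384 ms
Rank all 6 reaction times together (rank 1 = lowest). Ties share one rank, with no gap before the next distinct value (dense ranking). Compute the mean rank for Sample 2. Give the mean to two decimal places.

Sorted (ascending): 313, 361, 361, 364, 384, 419
The 2 values of 361 share dense rank 2.
Remaining distinct values take the next consecutive integers.
Sample 2 values → pooled ranks: 419→5, 361→2, 313→1, 384→4
Mean rank = (5 + 2 + 1 + 4) / 4 = 3.00

3.00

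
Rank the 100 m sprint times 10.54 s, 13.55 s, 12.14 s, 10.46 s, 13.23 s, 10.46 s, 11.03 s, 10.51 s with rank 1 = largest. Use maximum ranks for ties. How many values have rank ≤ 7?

Sorted (descending): 13.55, 13.23, 12.14, 11.03, 10.54, 10.51, 10.46, 10.46
The 2 values of 10.46 occupy positions 7–8 → each gets rank 8.
Ranks ≤ 7: {1, 2, 3, 4, 5, 6} → 6 values.

6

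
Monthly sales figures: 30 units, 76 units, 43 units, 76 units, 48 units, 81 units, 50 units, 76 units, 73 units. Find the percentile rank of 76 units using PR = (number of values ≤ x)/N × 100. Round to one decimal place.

88.9

N = 9.
Strictly below 76: 5. Equal to 76: 3.
PR = 8/9 × 100 = 88.9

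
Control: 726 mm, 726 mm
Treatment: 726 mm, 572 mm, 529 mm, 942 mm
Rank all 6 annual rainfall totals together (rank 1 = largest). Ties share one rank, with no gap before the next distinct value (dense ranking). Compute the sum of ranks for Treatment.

Sorted (descending): 942, 726, 726, 726, 572, 529
The 3 values of 726 share dense rank 2.
Remaining distinct values take the next consecutive integers.
Treatment values → pooled ranks: 726→2, 572→3, 529→4, 942→1
Rank sum = 2 + 3 + 4 + 1 = 10

10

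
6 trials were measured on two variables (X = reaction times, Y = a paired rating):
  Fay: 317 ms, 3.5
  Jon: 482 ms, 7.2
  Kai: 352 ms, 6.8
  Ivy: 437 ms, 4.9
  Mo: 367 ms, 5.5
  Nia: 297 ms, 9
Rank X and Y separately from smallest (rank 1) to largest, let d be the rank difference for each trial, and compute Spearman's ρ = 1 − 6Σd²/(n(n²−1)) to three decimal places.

-0.086

Ranks of variable 1: 2, 6, 3, 5, 4, 1
Ranks of variable 2: 1, 5, 4, 2, 3, 6
d = r₁ − r₂: 1, 1, -1, 3, 1, -5
d²: 1, 1, 1, 9, 1, 25; Σd² = 38
ρ = 1 − 6·38/(6·35) = 1 − 228/210 = -0.086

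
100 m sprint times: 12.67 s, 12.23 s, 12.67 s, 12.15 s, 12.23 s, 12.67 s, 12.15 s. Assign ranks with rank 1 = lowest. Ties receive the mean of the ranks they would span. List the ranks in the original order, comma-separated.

Sorted (ascending): 12.15, 12.15, 12.23, 12.23, 12.67, 12.67, 12.67
The 2 values of 12.15 occupy positions 1–2 → average rank (1+2)/2 = 1.5.
The 2 values of 12.23 occupy positions 3–4 → average rank (3+4)/2 = 3.5.
The 3 values of 12.67 occupy positions 5–7 → average rank 6.

6, 3.5, 6, 1.5, 3.5, 6, 1.5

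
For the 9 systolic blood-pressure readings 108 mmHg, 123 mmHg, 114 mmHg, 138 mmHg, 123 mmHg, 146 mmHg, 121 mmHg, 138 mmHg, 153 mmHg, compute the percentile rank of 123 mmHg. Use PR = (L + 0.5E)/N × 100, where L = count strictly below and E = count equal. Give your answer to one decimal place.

44.4

N = 9.
Strictly below 123: 3. Equal to 123: 2.
PR = (3 + 0.5·2)/9 × 100 = 44.4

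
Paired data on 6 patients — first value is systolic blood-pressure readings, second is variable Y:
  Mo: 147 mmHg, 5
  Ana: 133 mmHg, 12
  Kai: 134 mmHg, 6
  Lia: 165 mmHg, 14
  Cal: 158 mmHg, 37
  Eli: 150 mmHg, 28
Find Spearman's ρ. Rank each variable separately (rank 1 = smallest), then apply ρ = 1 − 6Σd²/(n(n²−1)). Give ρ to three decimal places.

Ranks of variable 1: 3, 1, 2, 6, 5, 4
Ranks of variable 2: 1, 3, 2, 4, 6, 5
d = r₁ − r₂: 2, -2, 0, 2, -1, -1
d²: 4, 4, 0, 4, 1, 1; Σd² = 14
ρ = 1 − 6·14/(6·35) = 1 − 84/210 = 0.600

0.600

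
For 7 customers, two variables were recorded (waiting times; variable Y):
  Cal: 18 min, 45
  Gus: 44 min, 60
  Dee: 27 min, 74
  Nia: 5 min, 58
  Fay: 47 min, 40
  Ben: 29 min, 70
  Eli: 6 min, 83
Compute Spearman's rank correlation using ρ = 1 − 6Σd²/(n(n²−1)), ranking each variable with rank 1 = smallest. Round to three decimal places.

-0.321

Ranks of variable 1: 3, 6, 4, 1, 7, 5, 2
Ranks of variable 2: 2, 4, 6, 3, 1, 5, 7
d = r₁ − r₂: 1, 2, -2, -2, 6, 0, -5
d²: 1, 4, 4, 4, 36, 0, 25; Σd² = 74
ρ = 1 − 6·74/(7·48) = 1 − 444/336 = -0.321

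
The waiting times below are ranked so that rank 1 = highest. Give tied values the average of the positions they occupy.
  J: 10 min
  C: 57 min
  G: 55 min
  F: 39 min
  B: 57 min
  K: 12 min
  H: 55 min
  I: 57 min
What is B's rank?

2

Sorted (descending): 57, 57, 57, 55, 55, 39, 12, 10
The 3 values of 57 occupy positions 1–3 → average rank 2.
The 2 values of 55 occupy positions 4–5 → average rank (4+5)/2 = 4.5.
B has value 57 min → rank 2.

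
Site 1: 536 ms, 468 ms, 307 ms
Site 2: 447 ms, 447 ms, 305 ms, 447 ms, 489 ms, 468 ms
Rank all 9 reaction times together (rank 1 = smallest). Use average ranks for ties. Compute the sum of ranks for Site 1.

Sorted (ascending): 305, 307, 447, 447, 447, 468, 468, 489, 536
The 3 values of 447 occupy positions 3–5 → average rank 4.
The 2 values of 468 occupy positions 6–7 → average rank (6+7)/2 = 6.5.
Site 1 values → pooled ranks: 536→9, 468→6.5, 307→2
Rank sum = 9 + 6.5 + 2 = 17.5

17.5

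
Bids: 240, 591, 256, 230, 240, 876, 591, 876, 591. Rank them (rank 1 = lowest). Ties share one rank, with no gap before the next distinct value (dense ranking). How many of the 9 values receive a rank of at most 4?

7

Sorted (ascending): 230, 240, 240, 256, 591, 591, 591, 876, 876
The 2 values of 240 share dense rank 2.
The 3 values of 591 share dense rank 4.
The 2 values of 876 share dense rank 5.
Remaining distinct values take the next consecutive integers.
Ranks ≤ 4: {1, 2, 2, 3, 4, 4, 4} → 7 values.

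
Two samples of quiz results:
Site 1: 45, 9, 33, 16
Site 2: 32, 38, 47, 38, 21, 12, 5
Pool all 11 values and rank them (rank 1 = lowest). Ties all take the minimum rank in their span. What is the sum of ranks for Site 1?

23

Sorted (ascending): 5, 9, 12, 16, 21, 32, 33, 38, 38, 45, 47
The 2 values of 38 occupy positions 8–9 → each gets rank 8.
Site 1 values → pooled ranks: 45→10, 9→2, 33→7, 16→4
Rank sum = 10 + 2 + 7 + 4 = 23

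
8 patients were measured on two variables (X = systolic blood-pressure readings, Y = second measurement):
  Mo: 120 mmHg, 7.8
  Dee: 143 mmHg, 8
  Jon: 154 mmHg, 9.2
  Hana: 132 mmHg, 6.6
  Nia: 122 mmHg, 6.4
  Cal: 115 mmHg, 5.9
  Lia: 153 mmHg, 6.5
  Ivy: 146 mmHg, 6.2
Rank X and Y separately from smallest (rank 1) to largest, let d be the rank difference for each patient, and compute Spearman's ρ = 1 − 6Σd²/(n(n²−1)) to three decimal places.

Ranks of variable 1: 2, 5, 8, 4, 3, 1, 7, 6
Ranks of variable 2: 6, 7, 8, 5, 3, 1, 4, 2
d = r₁ − r₂: -4, -2, 0, -1, 0, 0, 3, 4
d²: 16, 4, 0, 1, 0, 0, 9, 16; Σd² = 46
ρ = 1 − 6·46/(8·63) = 1 − 276/504 = 0.452

0.452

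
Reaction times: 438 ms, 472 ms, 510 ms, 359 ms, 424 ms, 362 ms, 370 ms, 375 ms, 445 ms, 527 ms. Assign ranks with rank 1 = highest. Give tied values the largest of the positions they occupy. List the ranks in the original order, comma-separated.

Sorted (descending): 527, 510, 472, 445, 438, 424, 375, 370, 362, 359
No ties — each value takes its position as its rank.

5, 3, 2, 10, 6, 9, 8, 7, 4, 1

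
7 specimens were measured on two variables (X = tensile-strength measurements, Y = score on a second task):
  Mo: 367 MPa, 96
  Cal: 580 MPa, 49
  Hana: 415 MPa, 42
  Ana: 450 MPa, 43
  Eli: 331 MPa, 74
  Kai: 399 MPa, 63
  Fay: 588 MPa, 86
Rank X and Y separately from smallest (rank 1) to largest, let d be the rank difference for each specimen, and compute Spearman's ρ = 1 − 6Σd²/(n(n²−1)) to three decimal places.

-0.250

Ranks of variable 1: 2, 6, 4, 5, 1, 3, 7
Ranks of variable 2: 7, 3, 1, 2, 5, 4, 6
d = r₁ − r₂: -5, 3, 3, 3, -4, -1, 1
d²: 25, 9, 9, 9, 16, 1, 1; Σd² = 70
ρ = 1 − 6·70/(7·48) = 1 − 420/336 = -0.250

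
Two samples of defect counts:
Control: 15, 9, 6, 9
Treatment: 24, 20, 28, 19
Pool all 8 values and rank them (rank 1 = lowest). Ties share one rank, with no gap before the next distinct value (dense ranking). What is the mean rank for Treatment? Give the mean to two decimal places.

5.50

Sorted (ascending): 6, 9, 9, 15, 19, 20, 24, 28
The 2 values of 9 share dense rank 2.
Remaining distinct values take the next consecutive integers.
Treatment values → pooled ranks: 24→6, 20→5, 28→7, 19→4
Mean rank = (6 + 5 + 7 + 4) / 4 = 5.50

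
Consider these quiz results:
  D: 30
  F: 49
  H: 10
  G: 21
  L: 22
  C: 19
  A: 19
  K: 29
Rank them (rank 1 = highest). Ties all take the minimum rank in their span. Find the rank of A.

Sorted (descending): 49, 30, 29, 22, 21, 19, 19, 10
The 2 values of 19 occupy positions 6–7 → each gets rank 6.
A has value 19 → rank 6.

6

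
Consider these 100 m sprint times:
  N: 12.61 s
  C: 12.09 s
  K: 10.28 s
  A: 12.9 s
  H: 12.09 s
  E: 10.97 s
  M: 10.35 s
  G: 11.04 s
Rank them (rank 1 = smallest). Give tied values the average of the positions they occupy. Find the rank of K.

1

Sorted (ascending): 10.28, 10.35, 10.97, 11.04, 12.09, 12.09, 12.61, 12.9
The 2 values of 12.09 occupy positions 5–6 → average rank (5+6)/2 = 5.5.
K has value 10.28 s → rank 1.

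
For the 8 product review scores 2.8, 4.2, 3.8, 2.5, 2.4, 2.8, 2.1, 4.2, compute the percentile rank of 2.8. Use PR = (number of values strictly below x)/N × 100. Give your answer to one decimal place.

N = 8.
Strictly below 2.8: 3. Equal to 2.8: 2.
PR = 3/8 × 100 = 37.5

37.5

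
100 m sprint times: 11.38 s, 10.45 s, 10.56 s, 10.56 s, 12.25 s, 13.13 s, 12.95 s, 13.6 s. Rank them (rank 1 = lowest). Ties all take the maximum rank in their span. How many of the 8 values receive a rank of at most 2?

1

Sorted (ascending): 10.45, 10.56, 10.56, 11.38, 12.25, 12.95, 13.13, 13.6
The 2 values of 10.56 occupy positions 2–3 → each gets rank 3.
Ranks ≤ 2: {1} → 1 value.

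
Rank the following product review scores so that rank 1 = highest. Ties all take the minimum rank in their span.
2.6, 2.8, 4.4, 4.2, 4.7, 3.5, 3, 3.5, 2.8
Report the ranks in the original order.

Sorted (descending): 4.7, 4.4, 4.2, 3.5, 3.5, 3, 2.8, 2.8, 2.6
The 2 values of 3.5 occupy positions 4–5 → each gets rank 4.
The 2 values of 2.8 occupy positions 7–8 → each gets rank 7.

9, 7, 2, 3, 1, 4, 6, 4, 7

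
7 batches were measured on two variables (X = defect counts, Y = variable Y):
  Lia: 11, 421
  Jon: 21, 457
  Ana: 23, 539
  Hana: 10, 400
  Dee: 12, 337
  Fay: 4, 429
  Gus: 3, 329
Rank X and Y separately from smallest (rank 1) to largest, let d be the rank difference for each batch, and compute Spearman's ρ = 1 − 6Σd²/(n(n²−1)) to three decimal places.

Ranks of variable 1: 4, 6, 7, 3, 5, 2, 1
Ranks of variable 2: 4, 6, 7, 3, 2, 5, 1
d = r₁ − r₂: 0, 0, 0, 0, 3, -3, 0
d²: 0, 0, 0, 0, 9, 9, 0; Σd² = 18
ρ = 1 − 6·18/(7·48) = 1 − 108/336 = 0.679

0.679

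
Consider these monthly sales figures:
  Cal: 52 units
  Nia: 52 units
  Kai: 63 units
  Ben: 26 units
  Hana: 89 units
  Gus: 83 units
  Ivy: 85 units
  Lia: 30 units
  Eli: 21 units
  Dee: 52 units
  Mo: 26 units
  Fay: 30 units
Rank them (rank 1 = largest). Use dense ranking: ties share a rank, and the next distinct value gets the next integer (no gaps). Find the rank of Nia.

5

Sorted (descending): 89, 85, 83, 63, 52, 52, 52, 30, 30, 26, 26, 21
The 3 values of 52 share dense rank 5.
The 2 values of 30 share dense rank 6.
The 2 values of 26 share dense rank 7.
Remaining distinct values take the next consecutive integers.
Nia has value 52 units → rank 5.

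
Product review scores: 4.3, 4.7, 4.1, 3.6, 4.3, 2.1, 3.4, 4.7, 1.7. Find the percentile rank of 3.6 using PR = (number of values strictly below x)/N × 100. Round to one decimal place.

33.3

N = 9.
Strictly below 3.6: 3. Equal to 3.6: 1.
PR = 3/9 × 100 = 33.3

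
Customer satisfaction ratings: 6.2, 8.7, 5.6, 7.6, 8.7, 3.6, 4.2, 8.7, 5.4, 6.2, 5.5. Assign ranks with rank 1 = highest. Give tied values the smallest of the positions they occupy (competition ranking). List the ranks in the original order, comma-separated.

Sorted (descending): 8.7, 8.7, 8.7, 7.6, 6.2, 6.2, 5.6, 5.5, 5.4, 4.2, 3.6
The 3 values of 8.7 occupy positions 1–3 → each gets rank 1.
The 2 values of 6.2 occupy positions 5–6 → each gets rank 5.

5, 1, 7, 4, 1, 11, 10, 1, 9, 5, 8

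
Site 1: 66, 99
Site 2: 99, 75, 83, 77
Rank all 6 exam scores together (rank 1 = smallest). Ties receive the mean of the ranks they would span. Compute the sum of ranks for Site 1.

6.5

Sorted (ascending): 66, 75, 77, 83, 99, 99
The 2 values of 99 occupy positions 5–6 → average rank (5+6)/2 = 5.5.
Site 1 values → pooled ranks: 66→1, 99→5.5
Rank sum = 1 + 5.5 = 6.5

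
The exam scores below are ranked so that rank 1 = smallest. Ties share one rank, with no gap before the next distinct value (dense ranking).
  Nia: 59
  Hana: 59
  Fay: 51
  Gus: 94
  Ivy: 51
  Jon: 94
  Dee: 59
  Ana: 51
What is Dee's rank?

Sorted (ascending): 51, 51, 51, 59, 59, 59, 94, 94
The 3 values of 51 share dense rank 1.
The 3 values of 59 share dense rank 2.
The 2 values of 94 share dense rank 3.
Dee has value 59 → rank 2.

2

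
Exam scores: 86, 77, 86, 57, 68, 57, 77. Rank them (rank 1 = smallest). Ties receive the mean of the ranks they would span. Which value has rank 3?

Sorted (ascending): 57, 57, 68, 77, 77, 86, 86
The 2 values of 57 occupy positions 1–2 → average rank (1+2)/2 = 1.5.
The 2 values of 77 occupy positions 4–5 → average rank (4+5)/2 = 4.5.
The 2 values of 86 occupy positions 6–7 → average rank (6+7)/2 = 6.5.
Rank 3 → value 68.

68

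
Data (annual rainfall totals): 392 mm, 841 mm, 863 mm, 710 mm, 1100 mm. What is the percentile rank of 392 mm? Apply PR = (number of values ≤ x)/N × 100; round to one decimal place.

N = 5.
Strictly below 392: 0. Equal to 392: 1.
PR = 1/5 × 100 = 20.0

20.0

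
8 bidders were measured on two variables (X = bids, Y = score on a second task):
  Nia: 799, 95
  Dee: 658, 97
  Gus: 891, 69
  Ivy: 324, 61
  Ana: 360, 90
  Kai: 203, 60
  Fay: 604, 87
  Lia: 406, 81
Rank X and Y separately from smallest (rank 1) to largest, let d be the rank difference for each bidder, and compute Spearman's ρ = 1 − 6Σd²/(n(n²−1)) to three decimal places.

0.548

Ranks of variable 1: 7, 6, 8, 2, 3, 1, 5, 4
Ranks of variable 2: 7, 8, 3, 2, 6, 1, 5, 4
d = r₁ − r₂: 0, -2, 5, 0, -3, 0, 0, 0
d²: 0, 4, 25, 0, 9, 0, 0, 0; Σd² = 38
ρ = 1 − 6·38/(8·63) = 1 − 228/504 = 0.548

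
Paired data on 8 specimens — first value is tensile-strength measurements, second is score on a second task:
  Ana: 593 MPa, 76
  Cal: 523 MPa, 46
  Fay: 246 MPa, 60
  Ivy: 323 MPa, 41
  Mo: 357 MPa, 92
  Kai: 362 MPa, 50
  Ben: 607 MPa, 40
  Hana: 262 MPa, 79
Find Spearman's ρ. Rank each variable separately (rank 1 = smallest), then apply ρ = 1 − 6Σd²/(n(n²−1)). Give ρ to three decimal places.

-0.405

Ranks of variable 1: 7, 6, 1, 3, 4, 5, 8, 2
Ranks of variable 2: 6, 3, 5, 2, 8, 4, 1, 7
d = r₁ − r₂: 1, 3, -4, 1, -4, 1, 7, -5
d²: 1, 9, 16, 1, 16, 1, 49, 25; Σd² = 118
ρ = 1 − 6·118/(8·63) = 1 − 708/504 = -0.405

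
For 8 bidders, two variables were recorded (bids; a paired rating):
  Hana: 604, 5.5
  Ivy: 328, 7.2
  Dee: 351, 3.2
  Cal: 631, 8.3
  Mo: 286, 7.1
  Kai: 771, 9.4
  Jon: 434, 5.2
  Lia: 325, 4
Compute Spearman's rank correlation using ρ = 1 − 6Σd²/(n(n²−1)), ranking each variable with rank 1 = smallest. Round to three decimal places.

Ranks of variable 1: 6, 3, 4, 7, 1, 8, 5, 2
Ranks of variable 2: 4, 6, 1, 7, 5, 8, 3, 2
d = r₁ − r₂: 2, -3, 3, 0, -4, 0, 2, 0
d²: 4, 9, 9, 0, 16, 0, 4, 0; Σd² = 42
ρ = 1 − 6·42/(8·63) = 1 − 252/504 = 0.500

0.500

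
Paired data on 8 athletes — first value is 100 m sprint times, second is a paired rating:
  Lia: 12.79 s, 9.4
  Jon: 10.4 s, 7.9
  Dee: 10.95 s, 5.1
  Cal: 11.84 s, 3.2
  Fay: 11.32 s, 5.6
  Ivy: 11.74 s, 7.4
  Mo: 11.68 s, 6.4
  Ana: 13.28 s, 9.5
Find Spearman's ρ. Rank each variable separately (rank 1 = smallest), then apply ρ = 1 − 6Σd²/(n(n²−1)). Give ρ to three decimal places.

0.405

Ranks of variable 1: 7, 1, 2, 6, 3, 5, 4, 8
Ranks of variable 2: 7, 6, 2, 1, 3, 5, 4, 8
d = r₁ − r₂: 0, -5, 0, 5, 0, 0, 0, 0
d²: 0, 25, 0, 25, 0, 0, 0, 0; Σd² = 50
ρ = 1 − 6·50/(8·63) = 1 − 300/504 = 0.405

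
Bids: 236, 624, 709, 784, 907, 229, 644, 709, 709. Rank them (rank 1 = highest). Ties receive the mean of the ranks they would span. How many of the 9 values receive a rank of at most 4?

Sorted (descending): 907, 784, 709, 709, 709, 644, 624, 236, 229
The 3 values of 709 occupy positions 3–5 → average rank 4.
Ranks ≤ 4: {1, 2, 4, 4, 4} → 5 values.

5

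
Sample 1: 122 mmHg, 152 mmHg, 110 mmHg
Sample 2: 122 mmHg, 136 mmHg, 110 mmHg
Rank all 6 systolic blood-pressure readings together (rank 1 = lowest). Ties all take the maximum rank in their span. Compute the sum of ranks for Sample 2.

Sorted (ascending): 110, 110, 122, 122, 136, 152
The 2 values of 110 occupy positions 1–2 → each gets rank 2.
The 2 values of 122 occupy positions 3–4 → each gets rank 4.
Sample 2 values → pooled ranks: 122→4, 136→5, 110→2
Rank sum = 4 + 5 + 2 = 11

11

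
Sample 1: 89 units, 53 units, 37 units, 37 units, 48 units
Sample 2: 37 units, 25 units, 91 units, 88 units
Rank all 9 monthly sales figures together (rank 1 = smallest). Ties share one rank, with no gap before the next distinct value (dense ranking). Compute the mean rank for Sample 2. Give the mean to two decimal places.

3.75

Sorted (ascending): 25, 37, 37, 37, 48, 53, 88, 89, 91
The 3 values of 37 share dense rank 2.
Remaining distinct values take the next consecutive integers.
Sample 2 values → pooled ranks: 37→2, 25→1, 91→7, 88→5
Mean rank = (2 + 1 + 7 + 5) / 4 = 3.75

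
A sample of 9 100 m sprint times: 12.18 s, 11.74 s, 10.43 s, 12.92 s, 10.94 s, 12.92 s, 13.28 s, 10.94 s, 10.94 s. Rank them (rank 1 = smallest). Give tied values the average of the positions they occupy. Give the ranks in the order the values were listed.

Sorted (ascending): 10.43, 10.94, 10.94, 10.94, 11.74, 12.18, 12.92, 12.92, 13.28
The 3 values of 10.94 occupy positions 2–4 → average rank 3.
The 2 values of 12.92 occupy positions 7–8 → average rank (7+8)/2 = 7.5.

6, 5, 1, 7.5, 3, 7.5, 9, 3, 3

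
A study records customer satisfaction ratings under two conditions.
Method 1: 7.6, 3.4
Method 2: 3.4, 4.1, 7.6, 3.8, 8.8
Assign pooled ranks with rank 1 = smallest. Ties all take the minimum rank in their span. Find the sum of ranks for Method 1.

Sorted (ascending): 3.4, 3.4, 3.8, 4.1, 7.6, 7.6, 8.8
The 2 values of 3.4 occupy positions 1–2 → each gets rank 1.
The 2 values of 7.6 occupy positions 5–6 → each gets rank 5.
Method 1 values → pooled ranks: 7.6→5, 3.4→1
Rank sum = 5 + 1 = 6

6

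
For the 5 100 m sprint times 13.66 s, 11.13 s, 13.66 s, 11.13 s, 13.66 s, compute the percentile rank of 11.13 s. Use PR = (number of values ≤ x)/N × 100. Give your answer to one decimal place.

40.0

N = 5.
Strictly below 11.13: 0. Equal to 11.13: 2.
PR = 2/5 × 100 = 40.0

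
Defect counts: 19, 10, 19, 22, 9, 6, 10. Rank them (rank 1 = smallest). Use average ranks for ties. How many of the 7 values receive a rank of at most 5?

4

Sorted (ascending): 6, 9, 10, 10, 19, 19, 22
The 2 values of 10 occupy positions 3–4 → average rank (3+4)/2 = 3.5.
The 2 values of 19 occupy positions 5–6 → average rank (5+6)/2 = 5.5.
Ranks ≤ 5: {1, 2, 3.5, 3.5} → 4 values.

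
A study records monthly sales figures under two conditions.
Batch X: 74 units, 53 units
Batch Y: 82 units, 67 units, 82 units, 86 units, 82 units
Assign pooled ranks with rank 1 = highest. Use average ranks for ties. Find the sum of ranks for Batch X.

Sorted (descending): 86, 82, 82, 82, 74, 67, 53
The 3 values of 82 occupy positions 2–4 → average rank 3.
Batch X values → pooled ranks: 74→5, 53→7
Rank sum = 5 + 7 = 12

12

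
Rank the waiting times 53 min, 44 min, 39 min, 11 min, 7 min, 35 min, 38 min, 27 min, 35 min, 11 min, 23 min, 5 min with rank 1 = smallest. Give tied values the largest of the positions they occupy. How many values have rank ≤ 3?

2

Sorted (ascending): 5, 7, 11, 11, 23, 27, 35, 35, 38, 39, 44, 53
The 2 values of 11 occupy positions 3–4 → each gets rank 4.
The 2 values of 35 occupy positions 7–8 → each gets rank 8.
Ranks ≤ 3: {1, 2} → 2 values.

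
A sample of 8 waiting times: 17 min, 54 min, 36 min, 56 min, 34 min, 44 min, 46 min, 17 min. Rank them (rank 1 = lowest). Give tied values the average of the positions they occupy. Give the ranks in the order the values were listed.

Sorted (ascending): 17, 17, 34, 36, 44, 46, 54, 56
The 2 values of 17 occupy positions 1–2 → average rank (1+2)/2 = 1.5.

1.5, 7, 4, 8, 3, 5, 6, 1.5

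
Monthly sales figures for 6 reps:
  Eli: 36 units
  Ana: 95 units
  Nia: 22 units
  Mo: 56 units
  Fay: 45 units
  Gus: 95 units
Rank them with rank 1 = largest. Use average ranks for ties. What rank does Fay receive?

4

Sorted (descending): 95, 95, 56, 45, 36, 22
The 2 values of 95 occupy positions 1–2 → average rank (1+2)/2 = 1.5.
Fay has value 45 units → rank 4.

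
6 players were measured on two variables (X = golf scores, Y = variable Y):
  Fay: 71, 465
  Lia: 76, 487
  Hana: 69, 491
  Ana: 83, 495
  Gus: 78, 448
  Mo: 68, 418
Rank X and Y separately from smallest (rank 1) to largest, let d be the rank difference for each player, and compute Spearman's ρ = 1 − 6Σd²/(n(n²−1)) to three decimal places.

0.486

Ranks of variable 1: 3, 4, 2, 6, 5, 1
Ranks of variable 2: 3, 4, 5, 6, 2, 1
d = r₁ − r₂: 0, 0, -3, 0, 3, 0
d²: 0, 0, 9, 0, 9, 0; Σd² = 18
ρ = 1 − 6·18/(6·35) = 1 − 108/210 = 0.486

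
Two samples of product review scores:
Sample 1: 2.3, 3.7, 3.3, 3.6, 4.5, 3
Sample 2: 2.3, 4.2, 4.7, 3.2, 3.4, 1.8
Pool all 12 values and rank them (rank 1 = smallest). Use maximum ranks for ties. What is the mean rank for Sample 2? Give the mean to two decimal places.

Sorted (ascending): 1.8, 2.3, 2.3, 3, 3.2, 3.3, 3.4, 3.6, 3.7, 4.2, 4.5, 4.7
The 2 values of 2.3 occupy positions 2–3 → each gets rank 3.
Sample 2 values → pooled ranks: 2.3→3, 4.2→10, 4.7→12, 3.2→5, 3.4→7, 1.8→1
Mean rank = (3 + 10 + 12 + 5 + 7 + 1) / 6 = 6.33

6.33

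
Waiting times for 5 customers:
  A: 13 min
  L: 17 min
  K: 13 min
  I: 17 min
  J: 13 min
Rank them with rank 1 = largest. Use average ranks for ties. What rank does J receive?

4

Sorted (descending): 17, 17, 13, 13, 13
The 2 values of 17 occupy positions 1–2 → average rank (1+2)/2 = 1.5.
The 3 values of 13 occupy positions 3–5 → average rank 4.
J has value 13 min → rank 4.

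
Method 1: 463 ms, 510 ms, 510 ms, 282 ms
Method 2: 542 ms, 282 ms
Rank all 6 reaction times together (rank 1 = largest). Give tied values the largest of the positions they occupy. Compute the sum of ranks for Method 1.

Sorted (descending): 542, 510, 510, 463, 282, 282
The 2 values of 510 occupy positions 2–3 → each gets rank 3.
The 2 values of 282 occupy positions 5–6 → each gets rank 6.
Method 1 values → pooled ranks: 463→4, 510→3, 510→3, 282→6
Rank sum = 4 + 3 + 3 + 6 = 16

16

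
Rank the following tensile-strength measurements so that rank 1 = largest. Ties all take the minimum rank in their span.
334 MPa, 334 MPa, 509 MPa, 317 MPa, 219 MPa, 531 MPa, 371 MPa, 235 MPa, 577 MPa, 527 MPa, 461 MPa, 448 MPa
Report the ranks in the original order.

Sorted (descending): 577, 531, 527, 509, 461, 448, 371, 334, 334, 317, 235, 219
The 2 values of 334 occupy positions 8–9 → each gets rank 8.

8, 8, 4, 10, 12, 2, 7, 11, 1, 3, 5, 6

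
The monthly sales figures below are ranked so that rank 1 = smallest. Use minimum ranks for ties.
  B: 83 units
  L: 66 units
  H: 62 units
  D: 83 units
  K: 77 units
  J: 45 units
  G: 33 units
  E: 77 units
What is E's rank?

5

Sorted (ascending): 33, 45, 62, 66, 77, 77, 83, 83
The 2 values of 77 occupy positions 5–6 → each gets rank 5.
The 2 values of 83 occupy positions 7–8 → each gets rank 7.
E has value 77 units → rank 5.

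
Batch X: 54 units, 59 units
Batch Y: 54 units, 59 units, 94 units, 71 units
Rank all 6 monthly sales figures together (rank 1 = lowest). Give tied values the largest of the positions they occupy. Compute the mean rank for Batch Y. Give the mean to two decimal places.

4.25

Sorted (ascending): 54, 54, 59, 59, 71, 94
The 2 values of 54 occupy positions 1–2 → each gets rank 2.
The 2 values of 59 occupy positions 3–4 → each gets rank 4.
Batch Y values → pooled ranks: 54→2, 59→4, 94→6, 71→5
Mean rank = (2 + 4 + 6 + 5) / 4 = 4.25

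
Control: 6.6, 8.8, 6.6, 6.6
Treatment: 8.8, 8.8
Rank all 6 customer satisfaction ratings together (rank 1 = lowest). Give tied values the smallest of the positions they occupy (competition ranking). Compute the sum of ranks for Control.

7

Sorted (ascending): 6.6, 6.6, 6.6, 8.8, 8.8, 8.8
The 3 values of 6.6 occupy positions 1–3 → each gets rank 1.
The 3 values of 8.8 occupy positions 4–6 → each gets rank 4.
Control values → pooled ranks: 6.6→1, 8.8→4, 6.6→1, 6.6→1
Rank sum = 1 + 4 + 1 + 1 = 7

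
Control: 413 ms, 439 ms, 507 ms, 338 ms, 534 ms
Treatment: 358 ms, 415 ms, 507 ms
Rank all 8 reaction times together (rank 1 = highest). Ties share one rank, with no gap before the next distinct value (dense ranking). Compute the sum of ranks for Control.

18

Sorted (descending): 534, 507, 507, 439, 415, 413, 358, 338
The 2 values of 507 share dense rank 2.
Remaining distinct values take the next consecutive integers.
Control values → pooled ranks: 413→5, 439→3, 507→2, 338→7, 534→1
Rank sum = 5 + 3 + 2 + 7 + 1 = 18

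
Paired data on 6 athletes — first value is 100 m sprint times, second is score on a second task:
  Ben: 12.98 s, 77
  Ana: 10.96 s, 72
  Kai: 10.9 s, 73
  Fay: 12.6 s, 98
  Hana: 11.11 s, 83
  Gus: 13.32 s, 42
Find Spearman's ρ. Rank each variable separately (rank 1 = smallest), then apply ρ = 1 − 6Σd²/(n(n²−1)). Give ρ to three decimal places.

Ranks of variable 1: 5, 2, 1, 4, 3, 6
Ranks of variable 2: 4, 2, 3, 6, 5, 1
d = r₁ − r₂: 1, 0, -2, -2, -2, 5
d²: 1, 0, 4, 4, 4, 25; Σd² = 38
ρ = 1 − 6·38/(6·35) = 1 − 228/210 = -0.086

-0.086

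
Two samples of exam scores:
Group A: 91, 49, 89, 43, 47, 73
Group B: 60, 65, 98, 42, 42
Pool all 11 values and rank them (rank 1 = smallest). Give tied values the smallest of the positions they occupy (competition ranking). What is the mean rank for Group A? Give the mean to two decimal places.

Sorted (ascending): 42, 42, 43, 47, 49, 60, 65, 73, 89, 91, 98
The 2 values of 42 occupy positions 1–2 → each gets rank 1.
Group A values → pooled ranks: 91→10, 49→5, 89→9, 43→3, 47→4, 73→8
Mean rank = (10 + 5 + 9 + 3 + 4 + 8) / 6 = 6.50

6.50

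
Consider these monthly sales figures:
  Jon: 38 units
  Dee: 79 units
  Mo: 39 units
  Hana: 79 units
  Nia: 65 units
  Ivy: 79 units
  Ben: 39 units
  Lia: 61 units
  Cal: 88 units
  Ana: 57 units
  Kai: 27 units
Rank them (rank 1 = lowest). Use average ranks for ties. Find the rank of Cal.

Sorted (ascending): 27, 38, 39, 39, 57, 61, 65, 79, 79, 79, 88
The 2 values of 39 occupy positions 3–4 → average rank (3+4)/2 = 3.5.
The 3 values of 79 occupy positions 8–10 → average rank 9.
Cal has value 88 units → rank 11.

11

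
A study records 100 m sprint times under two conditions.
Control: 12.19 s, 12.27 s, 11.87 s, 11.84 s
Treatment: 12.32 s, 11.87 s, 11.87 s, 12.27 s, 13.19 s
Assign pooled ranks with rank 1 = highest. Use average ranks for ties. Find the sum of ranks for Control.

24.5

Sorted (descending): 13.19, 12.32, 12.27, 12.27, 12.19, 11.87, 11.87, 11.87, 11.84
The 2 values of 12.27 occupy positions 3–4 → average rank (3+4)/2 = 3.5.
The 3 values of 11.87 occupy positions 6–8 → average rank 7.
Control values → pooled ranks: 12.19→5, 12.27→3.5, 11.87→7, 11.84→9
Rank sum = 5 + 3.5 + 7 + 9 = 24.5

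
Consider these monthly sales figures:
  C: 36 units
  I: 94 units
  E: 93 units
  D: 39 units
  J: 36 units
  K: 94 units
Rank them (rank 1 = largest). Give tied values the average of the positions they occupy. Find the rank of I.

1.5

Sorted (descending): 94, 94, 93, 39, 36, 36
The 2 values of 94 occupy positions 1–2 → average rank (1+2)/2 = 1.5.
The 2 values of 36 occupy positions 5–6 → average rank (5+6)/2 = 5.5.
I has value 94 units → rank 1.5.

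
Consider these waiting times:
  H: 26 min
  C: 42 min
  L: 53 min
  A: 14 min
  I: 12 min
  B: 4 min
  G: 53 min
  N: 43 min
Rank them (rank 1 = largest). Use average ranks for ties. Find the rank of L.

1.5

Sorted (descending): 53, 53, 43, 42, 26, 14, 12, 4
The 2 values of 53 occupy positions 1–2 → average rank (1+2)/2 = 1.5.
L has value 53 min → rank 1.5.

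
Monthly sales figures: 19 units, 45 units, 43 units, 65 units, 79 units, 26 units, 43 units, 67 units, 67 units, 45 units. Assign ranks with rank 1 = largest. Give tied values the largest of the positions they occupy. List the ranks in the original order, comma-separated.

10, 6, 8, 4, 1, 9, 8, 3, 3, 6

Sorted (descending): 79, 67, 67, 65, 45, 45, 43, 43, 26, 19
The 2 values of 67 occupy positions 2–3 → each gets rank 3.
The 2 values of 45 occupy positions 5–6 → each gets rank 6.
The 2 values of 43 occupy positions 7–8 → each gets rank 8.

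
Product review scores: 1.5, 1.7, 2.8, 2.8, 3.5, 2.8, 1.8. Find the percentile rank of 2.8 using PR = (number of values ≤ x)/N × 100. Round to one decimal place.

85.7

N = 7.
Strictly below 2.8: 3. Equal to 2.8: 3.
PR = 6/7 × 100 = 85.7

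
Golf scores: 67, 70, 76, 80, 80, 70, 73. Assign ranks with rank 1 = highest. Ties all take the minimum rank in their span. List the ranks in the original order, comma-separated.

7, 5, 3, 1, 1, 5, 4

Sorted (descending): 80, 80, 76, 73, 70, 70, 67
The 2 values of 80 occupy positions 1–2 → each gets rank 1.
The 2 values of 70 occupy positions 5–6 → each gets rank 5.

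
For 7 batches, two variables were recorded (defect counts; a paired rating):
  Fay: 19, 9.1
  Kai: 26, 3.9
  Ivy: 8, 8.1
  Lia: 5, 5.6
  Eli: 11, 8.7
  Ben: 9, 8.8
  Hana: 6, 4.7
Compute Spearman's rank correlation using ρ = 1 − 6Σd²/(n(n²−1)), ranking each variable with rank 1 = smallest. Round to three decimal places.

0.179

Ranks of variable 1: 6, 7, 3, 1, 5, 4, 2
Ranks of variable 2: 7, 1, 4, 3, 5, 6, 2
d = r₁ − r₂: -1, 6, -1, -2, 0, -2, 0
d²: 1, 36, 1, 4, 0, 4, 0; Σd² = 46
ρ = 1 − 6·46/(7·48) = 1 − 276/336 = 0.179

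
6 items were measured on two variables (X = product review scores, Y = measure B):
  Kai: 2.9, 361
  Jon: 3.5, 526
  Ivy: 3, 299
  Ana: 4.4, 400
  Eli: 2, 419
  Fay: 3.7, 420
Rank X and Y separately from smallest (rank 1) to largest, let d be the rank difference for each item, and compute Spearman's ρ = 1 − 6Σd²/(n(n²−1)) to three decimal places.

Ranks of variable 1: 2, 4, 3, 6, 1, 5
Ranks of variable 2: 2, 6, 1, 3, 4, 5
d = r₁ − r₂: 0, -2, 2, 3, -3, 0
d²: 0, 4, 4, 9, 9, 0; Σd² = 26
ρ = 1 − 6·26/(6·35) = 1 − 156/210 = 0.257

0.257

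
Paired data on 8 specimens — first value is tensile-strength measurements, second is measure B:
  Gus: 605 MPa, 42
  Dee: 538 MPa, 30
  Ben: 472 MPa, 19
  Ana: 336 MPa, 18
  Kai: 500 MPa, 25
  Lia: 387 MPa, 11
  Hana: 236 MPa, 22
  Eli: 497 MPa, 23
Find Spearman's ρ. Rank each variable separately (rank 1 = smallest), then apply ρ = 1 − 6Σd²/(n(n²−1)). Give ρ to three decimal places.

Ranks of variable 1: 8, 7, 4, 2, 6, 3, 1, 5
Ranks of variable 2: 8, 7, 3, 2, 6, 1, 4, 5
d = r₁ − r₂: 0, 0, 1, 0, 0, 2, -3, 0
d²: 0, 0, 1, 0, 0, 4, 9, 0; Σd² = 14
ρ = 1 − 6·14/(8·63) = 1 − 84/504 = 0.833

0.833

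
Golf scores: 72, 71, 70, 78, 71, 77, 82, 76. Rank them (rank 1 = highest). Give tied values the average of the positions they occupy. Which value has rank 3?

77

Sorted (descending): 82, 78, 77, 76, 72, 71, 71, 70
The 2 values of 71 occupy positions 6–7 → average rank (6+7)/2 = 6.5.
Rank 3 → value 77.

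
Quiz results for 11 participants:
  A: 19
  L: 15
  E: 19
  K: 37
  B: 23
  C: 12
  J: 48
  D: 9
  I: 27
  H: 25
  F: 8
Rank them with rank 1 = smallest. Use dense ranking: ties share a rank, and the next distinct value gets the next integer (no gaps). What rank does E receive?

5

Sorted (ascending): 8, 9, 12, 15, 19, 19, 23, 25, 27, 37, 48
The 2 values of 19 share dense rank 5.
Remaining distinct values take the next consecutive integers.
E has value 19 → rank 5.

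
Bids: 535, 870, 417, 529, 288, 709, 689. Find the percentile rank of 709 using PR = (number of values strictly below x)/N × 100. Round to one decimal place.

71.4

N = 7.
Strictly below 709: 5. Equal to 709: 1.
PR = 5/7 × 100 = 71.4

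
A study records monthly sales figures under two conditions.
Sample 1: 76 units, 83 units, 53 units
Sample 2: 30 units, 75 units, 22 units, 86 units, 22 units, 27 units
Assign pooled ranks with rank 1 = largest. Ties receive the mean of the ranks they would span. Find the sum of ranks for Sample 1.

10

Sorted (descending): 86, 83, 76, 75, 53, 30, 27, 22, 22
The 2 values of 22 occupy positions 8–9 → average rank (8+9)/2 = 8.5.
Sample 1 values → pooled ranks: 76→3, 83→2, 53→5
Rank sum = 3 + 2 + 5 = 10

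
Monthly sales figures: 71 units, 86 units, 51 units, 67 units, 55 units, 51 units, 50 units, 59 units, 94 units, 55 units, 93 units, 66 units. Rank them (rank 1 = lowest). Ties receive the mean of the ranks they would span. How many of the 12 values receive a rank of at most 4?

3

Sorted (ascending): 50, 51, 51, 55, 55, 59, 66, 67, 71, 86, 93, 94
The 2 values of 51 occupy positions 2–3 → average rank (2+3)/2 = 2.5.
The 2 values of 55 occupy positions 4–5 → average rank (4+5)/2 = 4.5.
Ranks ≤ 4: {1, 2.5, 2.5} → 3 values.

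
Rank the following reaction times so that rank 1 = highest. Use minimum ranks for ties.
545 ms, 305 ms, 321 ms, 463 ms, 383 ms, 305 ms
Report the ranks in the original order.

1, 5, 4, 2, 3, 5

Sorted (descending): 545, 463, 383, 321, 305, 305
The 2 values of 305 occupy positions 5–6 → each gets rank 5.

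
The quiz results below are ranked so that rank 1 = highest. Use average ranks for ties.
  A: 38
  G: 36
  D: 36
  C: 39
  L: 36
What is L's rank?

Sorted (descending): 39, 38, 36, 36, 36
The 3 values of 36 occupy positions 3–5 → average rank 4.
L has value 36 → rank 4.

4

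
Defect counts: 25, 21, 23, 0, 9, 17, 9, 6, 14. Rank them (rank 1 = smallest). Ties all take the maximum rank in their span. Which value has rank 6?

Sorted (ascending): 0, 6, 9, 9, 14, 17, 21, 23, 25
The 2 values of 9 occupy positions 3–4 → each gets rank 4.
Rank 6 → value 17.

17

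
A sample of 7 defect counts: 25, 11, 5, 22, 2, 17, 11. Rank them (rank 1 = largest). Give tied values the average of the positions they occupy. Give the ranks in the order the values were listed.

1, 4.5, 6, 2, 7, 3, 4.5

Sorted (descending): 25, 22, 17, 11, 11, 5, 2
The 2 values of 11 occupy positions 4–5 → average rank (4+5)/2 = 4.5.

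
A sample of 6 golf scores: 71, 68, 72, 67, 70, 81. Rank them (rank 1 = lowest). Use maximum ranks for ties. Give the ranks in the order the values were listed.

Sorted (ascending): 67, 68, 70, 71, 72, 81
No ties — each value takes its position as its rank.

4, 2, 5, 1, 3, 6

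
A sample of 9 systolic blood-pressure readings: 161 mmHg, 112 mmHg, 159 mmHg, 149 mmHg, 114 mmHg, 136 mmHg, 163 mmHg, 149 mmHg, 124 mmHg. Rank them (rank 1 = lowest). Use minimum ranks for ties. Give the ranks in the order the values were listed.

8, 1, 7, 5, 2, 4, 9, 5, 3

Sorted (ascending): 112, 114, 124, 136, 149, 149, 159, 161, 163
The 2 values of 149 occupy positions 5–6 → each gets rank 5.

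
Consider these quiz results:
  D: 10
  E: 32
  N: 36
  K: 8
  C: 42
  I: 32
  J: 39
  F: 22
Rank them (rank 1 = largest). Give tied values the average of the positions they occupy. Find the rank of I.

Sorted (descending): 42, 39, 36, 32, 32, 22, 10, 8
The 2 values of 32 occupy positions 4–5 → average rank (4+5)/2 = 4.5.
I has value 32 → rank 4.5.

4.5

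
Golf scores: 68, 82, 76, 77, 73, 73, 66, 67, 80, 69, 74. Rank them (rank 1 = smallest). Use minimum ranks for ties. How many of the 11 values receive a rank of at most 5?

6

Sorted (ascending): 66, 67, 68, 69, 73, 73, 74, 76, 77, 80, 82
The 2 values of 73 occupy positions 5–6 → each gets rank 5.
Ranks ≤ 5: {1, 2, 3, 4, 5, 5} → 6 values.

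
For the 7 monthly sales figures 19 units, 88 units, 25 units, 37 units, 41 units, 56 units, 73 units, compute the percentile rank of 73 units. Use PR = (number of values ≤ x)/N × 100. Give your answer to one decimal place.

N = 7.
Strictly below 73: 5. Equal to 73: 1.
PR = 6/7 × 100 = 85.7

85.7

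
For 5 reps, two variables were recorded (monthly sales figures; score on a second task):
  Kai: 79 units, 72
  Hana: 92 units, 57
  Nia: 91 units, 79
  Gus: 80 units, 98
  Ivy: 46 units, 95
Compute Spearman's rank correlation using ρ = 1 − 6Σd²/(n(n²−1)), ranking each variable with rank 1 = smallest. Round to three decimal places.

Ranks of variable 1: 2, 5, 4, 3, 1
Ranks of variable 2: 2, 1, 3, 5, 4
d = r₁ − r₂: 0, 4, 1, -2, -3
d²: 0, 16, 1, 4, 9; Σd² = 30
ρ = 1 − 6·30/(5·24) = 1 − 180/120 = -0.500

-0.500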